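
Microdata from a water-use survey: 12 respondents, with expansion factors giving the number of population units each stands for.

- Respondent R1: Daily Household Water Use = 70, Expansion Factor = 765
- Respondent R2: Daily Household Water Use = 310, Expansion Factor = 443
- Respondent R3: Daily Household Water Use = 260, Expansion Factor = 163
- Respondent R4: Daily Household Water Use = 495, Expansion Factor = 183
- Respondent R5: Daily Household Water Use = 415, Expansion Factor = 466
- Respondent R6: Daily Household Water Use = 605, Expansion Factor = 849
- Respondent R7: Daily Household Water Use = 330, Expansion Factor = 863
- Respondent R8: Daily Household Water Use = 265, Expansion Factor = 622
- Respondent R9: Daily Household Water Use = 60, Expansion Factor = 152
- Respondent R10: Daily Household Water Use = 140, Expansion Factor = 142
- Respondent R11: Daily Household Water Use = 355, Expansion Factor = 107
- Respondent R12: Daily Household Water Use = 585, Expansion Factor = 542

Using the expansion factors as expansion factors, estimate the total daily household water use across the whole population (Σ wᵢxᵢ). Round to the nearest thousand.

1865000

Weighted total = 1864555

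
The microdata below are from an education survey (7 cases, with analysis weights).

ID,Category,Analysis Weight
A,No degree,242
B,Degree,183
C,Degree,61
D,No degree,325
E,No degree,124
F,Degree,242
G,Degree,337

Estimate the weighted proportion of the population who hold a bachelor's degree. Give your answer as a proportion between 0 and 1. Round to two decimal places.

0.54

Sum of weights for 'Degree' = 183 + 61 + 242 + 337 = 823
Total weight = 242 + 183 + 61 + 325 + 124 + 242 + 337 = 1514
Weighted proportion = 823 / 1514 = 0.54359313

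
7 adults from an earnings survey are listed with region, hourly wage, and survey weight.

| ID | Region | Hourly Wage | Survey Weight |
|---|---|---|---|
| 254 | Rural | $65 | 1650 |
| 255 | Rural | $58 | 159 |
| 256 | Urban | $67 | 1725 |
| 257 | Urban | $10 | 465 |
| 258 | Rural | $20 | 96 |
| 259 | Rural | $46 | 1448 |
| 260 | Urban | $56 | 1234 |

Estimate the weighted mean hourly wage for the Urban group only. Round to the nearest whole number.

55

Urban rows: 256, 257, 260
Weighted sum = 67×1725 + 10×465 + 56×1234
  = 115575 + 4650 + 69104 = 189329
Sum of weights = 3424
Weighted mean = 189329 / 3424 = 55.294685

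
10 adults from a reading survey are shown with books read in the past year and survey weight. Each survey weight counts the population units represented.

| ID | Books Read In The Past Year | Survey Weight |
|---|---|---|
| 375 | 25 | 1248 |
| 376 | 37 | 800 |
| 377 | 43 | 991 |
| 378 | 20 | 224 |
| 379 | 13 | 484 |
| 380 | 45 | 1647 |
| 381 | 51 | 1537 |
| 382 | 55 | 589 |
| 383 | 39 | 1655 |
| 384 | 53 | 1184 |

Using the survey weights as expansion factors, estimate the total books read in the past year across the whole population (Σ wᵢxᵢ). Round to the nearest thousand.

426000

Weighted total = 25×1248 + 37×800 + 43×991 + 20×224 + 13×484 + 45×1647 + 51×1537 + 55×589 + 39×1655 + 53×1184
  = 426379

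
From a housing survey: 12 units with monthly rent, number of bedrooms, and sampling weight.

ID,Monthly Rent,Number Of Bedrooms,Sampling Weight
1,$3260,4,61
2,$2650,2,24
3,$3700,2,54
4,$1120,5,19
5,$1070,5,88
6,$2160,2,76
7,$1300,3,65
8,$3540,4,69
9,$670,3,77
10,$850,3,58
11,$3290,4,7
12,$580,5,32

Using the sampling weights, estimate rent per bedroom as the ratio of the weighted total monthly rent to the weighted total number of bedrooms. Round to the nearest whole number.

564

Σ wᵢ·y = 3260×61 + 2650×24 + 3700×54 + 1120×19 + 1070×88 + 2160×76 + 1300×65 + 3540×69 + 670×77 + 850×58 + 3290×7 + 580×32
  = 1213100
Σ wᵢ·x = 4×61 + 2×24 + 2×54 + 5×19 + 5×88 + 2×76 + 3×65 + 4×69 + 3×77 + 3×58 + 4×7 + 5×32
  = 244 + 48 + 108 + 95 + 440 + 152 + 195 + 276 + 231 + 174 + 28 + 160 = 2151
Ratio = 1213100 / 2151 = 563.97025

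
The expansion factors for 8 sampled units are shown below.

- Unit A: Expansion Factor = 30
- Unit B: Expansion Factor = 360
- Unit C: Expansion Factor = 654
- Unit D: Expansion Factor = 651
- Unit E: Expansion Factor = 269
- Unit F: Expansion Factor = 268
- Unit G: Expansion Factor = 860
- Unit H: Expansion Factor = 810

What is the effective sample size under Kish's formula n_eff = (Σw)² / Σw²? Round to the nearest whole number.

6

Σ wᵢ = 30 + 360 + 654 + 651 + 269 + 268 + 860 + 810 = 3902
Σ wᵢ² = 900 + 129600 + 427716 + 423801 + 72361 + 71824 + 739600 + 656100 = 2521902
n_eff = 3902² / 2521902 = 15225604 / 2521902 = 6.0373496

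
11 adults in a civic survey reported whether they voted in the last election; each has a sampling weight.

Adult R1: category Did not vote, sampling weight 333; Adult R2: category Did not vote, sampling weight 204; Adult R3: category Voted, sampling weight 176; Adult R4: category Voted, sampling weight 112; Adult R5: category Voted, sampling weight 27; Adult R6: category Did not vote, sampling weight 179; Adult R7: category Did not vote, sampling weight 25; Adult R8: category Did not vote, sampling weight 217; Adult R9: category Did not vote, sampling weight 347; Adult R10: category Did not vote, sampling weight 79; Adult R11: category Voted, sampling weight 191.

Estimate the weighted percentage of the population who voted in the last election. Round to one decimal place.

Sum of weights for 'Voted' = 176 + 112 + 27 + 191 = 506
Total weight = 333 + 204 + 176 + 112 + 27 + 179 + 25 + 217 + 347 + 79 + 191 = 1890
Weighted proportion = 506 / 1890 = 0.26772487 → 26.772487%

26.8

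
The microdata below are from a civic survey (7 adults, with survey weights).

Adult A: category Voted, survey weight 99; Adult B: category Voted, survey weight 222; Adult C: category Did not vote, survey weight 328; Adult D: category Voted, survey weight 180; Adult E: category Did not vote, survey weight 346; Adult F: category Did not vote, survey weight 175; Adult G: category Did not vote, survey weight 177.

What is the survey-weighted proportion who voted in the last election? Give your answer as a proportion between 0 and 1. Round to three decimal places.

Sum of weights for 'Voted' = 99 + 222 + 180 = 501
Total weight = 99 + 222 + 328 + 180 + 346 + 175 + 177 = 1527
Weighted proportion = 501 / 1527 = 0.3280943

0.328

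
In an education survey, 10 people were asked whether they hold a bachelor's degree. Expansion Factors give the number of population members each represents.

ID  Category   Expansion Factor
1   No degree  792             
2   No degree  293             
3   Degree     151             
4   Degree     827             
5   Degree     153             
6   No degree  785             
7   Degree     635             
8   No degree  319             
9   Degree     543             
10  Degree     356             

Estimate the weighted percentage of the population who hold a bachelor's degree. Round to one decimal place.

Sum of weights for 'Degree' = 151 + 827 + 153 + 635 + 543 + 356 = 2665
Total weight = 792 + 293 + 151 + 827 + 153 + 785 + 635 + 319 + 543 + 356 = 4854
Weighted proportion = 2665 / 4854 = 0.54903173 → 54.903173%

54.9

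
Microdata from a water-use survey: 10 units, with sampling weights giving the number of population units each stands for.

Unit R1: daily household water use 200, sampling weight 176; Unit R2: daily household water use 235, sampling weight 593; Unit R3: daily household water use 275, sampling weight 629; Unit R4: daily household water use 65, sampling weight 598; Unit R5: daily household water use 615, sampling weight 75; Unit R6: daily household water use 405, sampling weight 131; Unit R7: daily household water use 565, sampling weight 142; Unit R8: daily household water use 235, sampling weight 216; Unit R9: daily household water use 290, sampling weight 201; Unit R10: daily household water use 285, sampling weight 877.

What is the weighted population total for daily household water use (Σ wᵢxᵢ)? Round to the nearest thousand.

Weighted total = 200×176 + 235×593 + 275×629 + 65×598 + 615×75 + 405×131 + 565×142 + 235×216 + 290×201 + 285×877
  = 35200 + 139355 + 172975 + 38870 + 46125 + 53055 + 80230 + 50760 + 58290 + 249945 = 924805

925000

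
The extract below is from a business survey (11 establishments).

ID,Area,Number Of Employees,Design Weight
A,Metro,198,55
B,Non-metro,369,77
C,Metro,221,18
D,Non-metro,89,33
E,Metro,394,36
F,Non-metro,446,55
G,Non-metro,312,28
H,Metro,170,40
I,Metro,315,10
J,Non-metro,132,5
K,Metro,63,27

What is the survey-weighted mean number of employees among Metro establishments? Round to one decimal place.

218.8

Metro rows: A, C, E, H, I, K
Weighted sum = 198×55 + 221×18 + 394×36 + 170×40 + 315×10 + 63×27
  = 10890 + 3978 + 14184 + 6800 + 3150 + 1701 = 40703
Sum of weights = 55 + 18 + 36 + 40 + 10 + 27 = 186
Weighted mean = 40703 / 186 = 218.83333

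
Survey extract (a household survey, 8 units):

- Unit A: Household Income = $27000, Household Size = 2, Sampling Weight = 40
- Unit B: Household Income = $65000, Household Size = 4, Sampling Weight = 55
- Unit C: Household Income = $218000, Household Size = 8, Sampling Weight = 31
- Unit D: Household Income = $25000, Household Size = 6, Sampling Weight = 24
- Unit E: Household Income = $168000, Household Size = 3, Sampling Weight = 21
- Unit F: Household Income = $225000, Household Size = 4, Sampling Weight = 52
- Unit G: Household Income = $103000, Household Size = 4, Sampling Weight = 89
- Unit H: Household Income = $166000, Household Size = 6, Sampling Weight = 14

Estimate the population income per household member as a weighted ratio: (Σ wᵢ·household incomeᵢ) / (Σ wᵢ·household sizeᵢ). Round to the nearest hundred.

27600

Σ wᵢ·y = 27000×40 + 65000×55 + 218000×31 + 25000×24 + 168000×21 + 225000×52 + 103000×89 + 166000×14
  = 38732000
Σ wᵢ·x = 2×40 + 4×55 + 8×31 + 6×24 + 3×21 + 4×52 + 4×89 + 6×14
  = 80 + 220 + 248 + 144 + 63 + 208 + 356 + 84 = 1403
Ratio = 38732000 / 1403 = 27606.557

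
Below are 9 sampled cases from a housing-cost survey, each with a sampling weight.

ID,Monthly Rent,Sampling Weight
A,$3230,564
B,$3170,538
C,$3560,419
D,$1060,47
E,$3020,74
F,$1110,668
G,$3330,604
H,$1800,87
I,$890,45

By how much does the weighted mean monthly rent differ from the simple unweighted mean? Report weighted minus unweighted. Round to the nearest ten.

Unweighted sum = 3230 + 3170 + 3560 + 1060 + 3020 + 1110 + 3330 + 1800 + 890 = 21170
Unweighted mean = 21170 / 9 = 2352.2222
Weighted sum = 3230×564 + 3170×538 + 3560×419 + 1060×47 + 3020×74 + 1110×668 + 3330×604 + 1800×87 + 890×45
  = 8241570
Sum of weights = 564 + 538 + 419 + 47 + 74 + 668 + 604 + 87 + 45 = 3046
Weighted mean = 8241570 / 3046 = 2705.7026
Difference (weighted minus unweighted) = 353.48034

350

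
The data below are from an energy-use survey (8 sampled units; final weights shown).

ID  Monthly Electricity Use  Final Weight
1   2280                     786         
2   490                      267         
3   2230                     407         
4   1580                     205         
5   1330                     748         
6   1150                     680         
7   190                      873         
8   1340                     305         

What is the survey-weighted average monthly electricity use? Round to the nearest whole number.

Weighted sum = 2280×786 + 490×267 + 2230×407 + 1580×205 + 1330×748 + 1150×680 + 190×873 + 1340×305
  = 5505830
Sum of weights = 4271
Weighted mean = 5505830 / 4271 = 1289.1196

1289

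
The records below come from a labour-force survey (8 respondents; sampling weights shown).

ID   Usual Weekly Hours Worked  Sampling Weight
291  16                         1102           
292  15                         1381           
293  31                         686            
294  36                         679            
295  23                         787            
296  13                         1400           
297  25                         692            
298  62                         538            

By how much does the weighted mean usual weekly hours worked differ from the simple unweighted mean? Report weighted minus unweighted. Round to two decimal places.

-4.09

Unweighted sum = 221
Unweighted mean = 221 / 8 = 27.625
Weighted sum = 16×1102 + 15×1381 + 31×686 + 36×679 + 23×787 + 13×1400 + 25×692 + 62×538
  = 17632 + 20715 + 21266 + 24444 + 18101 + 18200 + 17300 + 33356 = 171014
Sum of weights = 7265
Weighted mean = 171014 / 7265 = 23.539436
Difference (weighted minus unweighted) = -4.0855643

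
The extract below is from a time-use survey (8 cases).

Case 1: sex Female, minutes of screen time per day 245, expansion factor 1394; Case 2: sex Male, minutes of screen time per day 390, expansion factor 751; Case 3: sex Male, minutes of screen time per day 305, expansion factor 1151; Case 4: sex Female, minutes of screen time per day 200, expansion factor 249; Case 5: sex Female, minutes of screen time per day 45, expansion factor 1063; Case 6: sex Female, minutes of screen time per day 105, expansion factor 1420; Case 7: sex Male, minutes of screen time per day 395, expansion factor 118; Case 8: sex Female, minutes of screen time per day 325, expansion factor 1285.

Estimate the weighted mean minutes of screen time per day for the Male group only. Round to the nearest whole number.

Male rows: 2, 3, 7
Weighted sum = 390×751 + 305×1151 + 395×118
  = 292890 + 351055 + 46610 = 690555
Sum of weights = 751 + 1151 + 118 = 2020
Weighted mean = 690555 / 2020 = 341.85891

342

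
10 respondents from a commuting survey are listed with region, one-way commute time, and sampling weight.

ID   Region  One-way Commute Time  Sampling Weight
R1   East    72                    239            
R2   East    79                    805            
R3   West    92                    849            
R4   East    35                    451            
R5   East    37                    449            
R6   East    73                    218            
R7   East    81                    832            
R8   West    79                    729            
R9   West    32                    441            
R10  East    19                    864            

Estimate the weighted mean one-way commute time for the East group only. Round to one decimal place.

55.2

East rows: R1, R2, R4, R5, R6, R7, R10
Weighted sum = 212923
Sum of weights = 239 + 805 + 451 + 449 + 218 + 832 + 864 = 3858
Weighted mean = 212923 / 3858 = 55.189995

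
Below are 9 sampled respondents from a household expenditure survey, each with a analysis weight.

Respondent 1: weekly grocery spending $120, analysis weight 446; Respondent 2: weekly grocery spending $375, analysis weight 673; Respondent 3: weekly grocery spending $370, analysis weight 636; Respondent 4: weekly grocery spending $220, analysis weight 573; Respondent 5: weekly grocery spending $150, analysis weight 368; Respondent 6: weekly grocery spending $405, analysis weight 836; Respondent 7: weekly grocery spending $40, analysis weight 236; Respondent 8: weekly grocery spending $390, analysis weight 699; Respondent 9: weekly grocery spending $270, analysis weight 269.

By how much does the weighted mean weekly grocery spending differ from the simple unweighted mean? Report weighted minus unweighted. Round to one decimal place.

Unweighted sum = 120 + 375 + 370 + 220 + 150 + 405 + 40 + 390 + 270 = 2340
Unweighted mean = 2340 / 9 = 260
Weighted sum = 120×446 + 375×673 + 370×636 + 220×573 + 150×368 + 405×836 + 40×236 + 390×699 + 270×269
  = 53520 + 252375 + 235320 + 126060 + 55200 + 338580 + 9440 + 272610 + 72630 = 1415735
Sum of weights = 446 + 673 + 636 + 573 + 368 + 836 + 236 + 699 + 269 = 4736
Weighted mean = 1415735 / 4736 = 298.93053
Difference (weighted minus unweighted) = 38.930532

38.9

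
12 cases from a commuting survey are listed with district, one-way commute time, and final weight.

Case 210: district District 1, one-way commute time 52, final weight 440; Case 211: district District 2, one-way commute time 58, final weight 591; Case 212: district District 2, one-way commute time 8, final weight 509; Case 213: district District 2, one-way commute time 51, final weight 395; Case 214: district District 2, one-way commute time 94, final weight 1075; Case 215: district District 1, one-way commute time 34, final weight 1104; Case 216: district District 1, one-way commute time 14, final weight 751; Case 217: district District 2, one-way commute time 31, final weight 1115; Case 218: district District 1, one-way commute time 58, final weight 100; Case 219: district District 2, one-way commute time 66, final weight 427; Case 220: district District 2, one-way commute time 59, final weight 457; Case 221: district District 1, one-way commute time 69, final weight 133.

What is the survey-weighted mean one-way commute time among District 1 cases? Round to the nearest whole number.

District 1 rows: 210, 215, 216, 218, 221
Weighted sum = 52×440 + 34×1104 + 14×751 + 58×100 + 69×133
  = 22880 + 37536 + 10514 + 5800 + 9177 = 85907
Sum of weights = 440 + 1104 + 751 + 100 + 133 = 2528
Weighted mean = 85907 / 2528 = 33.982199

34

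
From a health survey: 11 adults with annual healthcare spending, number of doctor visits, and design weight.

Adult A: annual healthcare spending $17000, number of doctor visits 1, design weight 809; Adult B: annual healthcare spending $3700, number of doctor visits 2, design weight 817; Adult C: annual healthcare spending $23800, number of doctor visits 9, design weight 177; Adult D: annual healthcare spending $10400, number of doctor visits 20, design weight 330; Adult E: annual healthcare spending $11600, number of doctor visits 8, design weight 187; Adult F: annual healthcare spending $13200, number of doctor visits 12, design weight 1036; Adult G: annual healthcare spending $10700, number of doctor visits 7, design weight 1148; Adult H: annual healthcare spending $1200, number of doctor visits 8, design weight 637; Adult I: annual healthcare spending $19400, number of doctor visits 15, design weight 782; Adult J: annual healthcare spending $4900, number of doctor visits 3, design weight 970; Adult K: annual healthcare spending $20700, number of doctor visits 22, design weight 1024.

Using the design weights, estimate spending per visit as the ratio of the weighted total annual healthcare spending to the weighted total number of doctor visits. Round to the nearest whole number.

1261

Σ wᵢ·y = 17000×809 + 3700×817 + 23800×177 + 10400×330 + 11600×187 + 13200×1036 + 10700×1148 + 1200×637 + 19400×782 + 4900×970 + 20700×1024
  = 13753000 + 3022900 + 4212600 + 3432000 + 2169200 + 13675200 + 12283600 + 764400 + 15170800 + 4753000 + 21196800 = 94433500
Σ wᵢ·x = 1×809 + 2×817 + 9×177 + 20×330 + 8×187 + 12×1036 + 7×1148 + 8×637 + 15×782 + 3×970 + 22×1024
  = 809 + 1634 + 1593 + 6600 + 1496 + 12432 + 8036 + 5096 + 11730 + 2910 + 22528 = 74864
Ratio = 94433500 / 74864 = 1261.4007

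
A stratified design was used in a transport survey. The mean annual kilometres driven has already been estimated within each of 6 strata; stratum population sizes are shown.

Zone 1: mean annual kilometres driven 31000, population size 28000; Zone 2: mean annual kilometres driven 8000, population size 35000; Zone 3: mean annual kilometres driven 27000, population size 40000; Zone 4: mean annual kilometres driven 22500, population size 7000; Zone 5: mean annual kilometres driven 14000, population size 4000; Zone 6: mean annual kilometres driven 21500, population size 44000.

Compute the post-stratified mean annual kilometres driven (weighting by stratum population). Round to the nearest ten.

21440

Σ Nₕ·x̄ₕ = 31000×28000 + 8000×35000 + 27000×40000 + 22500×7000 + 14000×4000 + 21500×44000
  = 868000000 + 280000000 + 1080000000 + 157500000 + 56000000 + 946000000 = 3387500000
Σ Nₕ = 158000
Overall mean = 3387500000 / 158000 = 21439.873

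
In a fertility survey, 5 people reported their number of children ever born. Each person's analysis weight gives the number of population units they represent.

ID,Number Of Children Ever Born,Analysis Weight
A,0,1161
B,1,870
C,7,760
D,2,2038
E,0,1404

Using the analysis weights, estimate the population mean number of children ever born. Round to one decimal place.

Weighted sum = 0×1161 + 1×870 + 7×760 + 2×2038 + 0×1404
  = 0 + 870 + 5320 + 4076 + 0 = 10266
Sum of weights = 1161 + 870 + 760 + 2038 + 1404 = 6233
Weighted mean = 10266 / 6233 = 1.6470399

1.6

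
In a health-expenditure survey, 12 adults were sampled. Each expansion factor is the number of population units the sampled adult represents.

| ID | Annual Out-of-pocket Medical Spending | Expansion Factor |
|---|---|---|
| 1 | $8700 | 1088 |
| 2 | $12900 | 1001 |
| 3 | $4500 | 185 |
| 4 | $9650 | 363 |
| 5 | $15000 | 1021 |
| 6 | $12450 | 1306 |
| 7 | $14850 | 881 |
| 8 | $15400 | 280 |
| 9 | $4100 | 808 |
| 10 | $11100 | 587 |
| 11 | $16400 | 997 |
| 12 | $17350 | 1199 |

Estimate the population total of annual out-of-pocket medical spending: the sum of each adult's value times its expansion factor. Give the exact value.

Weighted total = 8700×1088 + 12900×1001 + 4500×185 + 9650×363 + 15000×1021 + 12450×1306 + 14850×881 + 15400×280 + 4100×808 + 11100×587 + 16400×997 + 17350×1199
  = 9465600 + 12912900 + 832500 + 3502950 + 15315000 + 16259700 + 13082850 + 4312000 + 3312800 + 6515700 + 16350800 + 20802650 = 122665450

122665450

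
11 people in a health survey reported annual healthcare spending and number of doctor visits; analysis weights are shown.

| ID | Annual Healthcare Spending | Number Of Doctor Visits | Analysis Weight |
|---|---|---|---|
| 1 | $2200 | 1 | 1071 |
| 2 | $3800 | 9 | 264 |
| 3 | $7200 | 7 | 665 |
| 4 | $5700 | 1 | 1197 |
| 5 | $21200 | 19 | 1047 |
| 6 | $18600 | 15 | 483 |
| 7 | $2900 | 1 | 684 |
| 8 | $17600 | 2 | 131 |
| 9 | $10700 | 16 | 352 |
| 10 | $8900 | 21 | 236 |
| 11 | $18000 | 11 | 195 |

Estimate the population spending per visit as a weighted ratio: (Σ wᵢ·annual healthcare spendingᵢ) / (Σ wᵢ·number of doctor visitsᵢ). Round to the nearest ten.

1190

Σ wᵢ·y = 2200×1071 + 3800×264 + 7200×665 + 5700×1197 + 21200×1047 + 18600×483 + 2900×684 + 17600×131 + 10700×352 + 8900×236 + 18000×195
  = 2356200 + 1003200 + 4788000 + 6822900 + 22196400 + 8983800 + 1983600 + 2305600 + 3766400 + 2100400 + 3510000 = 59816500
Σ wᵢ·x = 1×1071 + 9×264 + 7×665 + 1×1197 + 19×1047 + 15×483 + 1×684 + 2×131 + 16×352 + 21×236 + 11×195
  = 1071 + 2376 + 4655 + 1197 + 19893 + 7245 + 684 + 262 + 5632 + 4956 + 2145 = 50116
Ratio = 59816500 / 50116 = 1193.5609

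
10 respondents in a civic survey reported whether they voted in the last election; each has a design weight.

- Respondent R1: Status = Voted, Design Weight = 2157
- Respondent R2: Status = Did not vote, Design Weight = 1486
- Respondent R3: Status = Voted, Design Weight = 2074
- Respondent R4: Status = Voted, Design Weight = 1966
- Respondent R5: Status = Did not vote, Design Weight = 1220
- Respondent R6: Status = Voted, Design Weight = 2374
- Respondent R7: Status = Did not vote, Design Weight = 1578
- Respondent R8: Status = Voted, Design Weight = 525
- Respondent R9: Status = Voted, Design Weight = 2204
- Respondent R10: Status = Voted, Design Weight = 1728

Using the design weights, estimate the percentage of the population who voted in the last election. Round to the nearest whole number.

Sum of weights for 'Voted' = 2157 + 2074 + 1966 + 2374 + 525 + 2204 + 1728 = 13028
Total weight = 2157 + 1486 + 2074 + 1966 + 1220 + 2374 + 1578 + 525 + 2204 + 1728 = 17312
Weighted proportion = 13028 / 17312 = 0.75254159 → 75.254159%

75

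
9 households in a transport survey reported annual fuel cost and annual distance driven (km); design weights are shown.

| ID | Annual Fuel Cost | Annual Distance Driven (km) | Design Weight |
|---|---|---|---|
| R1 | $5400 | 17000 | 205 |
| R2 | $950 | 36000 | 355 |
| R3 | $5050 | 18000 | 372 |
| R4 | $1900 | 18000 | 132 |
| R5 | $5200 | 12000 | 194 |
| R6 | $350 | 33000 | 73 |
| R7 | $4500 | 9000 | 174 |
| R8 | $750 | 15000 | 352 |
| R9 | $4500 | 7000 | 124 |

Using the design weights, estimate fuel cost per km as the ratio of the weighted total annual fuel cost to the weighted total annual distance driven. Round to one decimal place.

Σ wᵢ·y = 5400×205 + 950×355 + 5050×372 + 1900×132 + 5200×194 + 350×73 + 4500×174 + 750×352 + 4500×124
  = 1107000 + 337250 + 1878600 + 250800 + 1008800 + 25550 + 783000 + 264000 + 558000 = 6213000
Σ wᵢ·x = 17000×205 + 36000×355 + 18000×372 + 18000×132 + 12000×194 + 33000×73 + 9000×174 + 15000×352 + 7000×124
  = 3485000 + 12780000 + 6696000 + 2376000 + 2328000 + 2409000 + 1566000 + 5280000 + 868000 = 37788000
Ratio = 6213000 / 37788000 = 0.16441728

0.2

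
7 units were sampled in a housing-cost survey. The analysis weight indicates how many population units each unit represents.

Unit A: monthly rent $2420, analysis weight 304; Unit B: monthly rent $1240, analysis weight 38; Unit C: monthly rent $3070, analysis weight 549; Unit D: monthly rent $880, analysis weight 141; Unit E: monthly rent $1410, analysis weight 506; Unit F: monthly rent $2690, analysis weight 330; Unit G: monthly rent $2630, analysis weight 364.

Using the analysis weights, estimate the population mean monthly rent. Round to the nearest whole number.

Weighted sum = 5150790
Sum of weights = 304 + 38 + 549 + 141 + 506 + 330 + 364 = 2232
Weighted mean = 5150790 / 2232 = 2307.7016

2308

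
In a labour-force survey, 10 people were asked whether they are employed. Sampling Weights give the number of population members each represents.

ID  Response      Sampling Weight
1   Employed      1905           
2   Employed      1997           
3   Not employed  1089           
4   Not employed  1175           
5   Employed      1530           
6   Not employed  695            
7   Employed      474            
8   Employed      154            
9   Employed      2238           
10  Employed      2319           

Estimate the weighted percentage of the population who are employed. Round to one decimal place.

78.2

Sum of weights for 'Employed' = 1905 + 1997 + 1530 + 474 + 154 + 2238 + 2319 = 10617
Total weight = 1905 + 1997 + 1089 + 1175 + 1530 + 695 + 474 + 154 + 2238 + 2319 = 13576
Weighted proportion = 10617 / 13576 = 0.78204184 → 78.204184%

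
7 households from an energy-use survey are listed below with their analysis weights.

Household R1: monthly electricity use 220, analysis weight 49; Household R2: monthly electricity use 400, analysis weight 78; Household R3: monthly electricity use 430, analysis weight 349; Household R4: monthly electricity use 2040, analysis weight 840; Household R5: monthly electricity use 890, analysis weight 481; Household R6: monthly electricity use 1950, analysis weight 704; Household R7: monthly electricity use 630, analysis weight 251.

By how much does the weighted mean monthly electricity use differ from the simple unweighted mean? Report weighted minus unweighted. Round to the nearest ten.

470

Unweighted sum = 220 + 400 + 430 + 2040 + 890 + 1950 + 630 = 6560
Unweighted mean = 6560 / 7 = 937.14286
Weighted sum = 220×49 + 400×78 + 430×349 + 2040×840 + 890×481 + 1950×704 + 630×251
  = 10780 + 31200 + 150070 + 1713600 + 428090 + 1372800 + 158130 = 3864670
Sum of weights = 49 + 78 + 349 + 840 + 481 + 704 + 251 = 2752
Weighted mean = 3864670 / 2752 = 1404.3132
Difference (weighted minus unweighted) = 467.17037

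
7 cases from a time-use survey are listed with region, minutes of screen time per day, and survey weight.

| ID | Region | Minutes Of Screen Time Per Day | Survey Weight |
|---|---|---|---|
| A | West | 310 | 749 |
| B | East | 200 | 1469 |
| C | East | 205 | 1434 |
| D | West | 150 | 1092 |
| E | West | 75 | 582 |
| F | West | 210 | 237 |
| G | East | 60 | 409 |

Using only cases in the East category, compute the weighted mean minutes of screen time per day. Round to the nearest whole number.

East rows: B, C, G
Weighted sum = 200×1469 + 205×1434 + 60×409
  = 612310
Sum of weights = 1469 + 1434 + 409 = 3312
Weighted mean = 612310 / 3312 = 184.87621

185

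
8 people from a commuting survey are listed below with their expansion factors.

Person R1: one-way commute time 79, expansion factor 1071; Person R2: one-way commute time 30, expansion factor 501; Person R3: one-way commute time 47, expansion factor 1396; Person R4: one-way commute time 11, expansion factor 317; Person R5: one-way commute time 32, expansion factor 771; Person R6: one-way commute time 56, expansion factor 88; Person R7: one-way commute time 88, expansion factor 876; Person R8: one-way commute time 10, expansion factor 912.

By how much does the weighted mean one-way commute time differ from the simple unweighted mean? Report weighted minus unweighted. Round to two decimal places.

Unweighted sum = 79 + 30 + 47 + 11 + 32 + 56 + 88 + 10 = 353
Unweighted mean = 353 / 8 = 44.125
Weighted sum = 284546
Sum of weights = 5932
Weighted mean = 284546 / 5932 = 47.96797
Difference (weighted minus unweighted) = 3.8429703

3.84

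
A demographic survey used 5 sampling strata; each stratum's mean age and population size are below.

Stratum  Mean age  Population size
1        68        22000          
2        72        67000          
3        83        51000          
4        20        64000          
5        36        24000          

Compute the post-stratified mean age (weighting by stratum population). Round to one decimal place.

55.7

Σ Nₕ·x̄ₕ = 68×22000 + 72×67000 + 83×51000 + 20×64000 + 36×24000
  = 12697000
Σ Nₕ = 228000
Overall mean = 12697000 / 228000 = 55.688596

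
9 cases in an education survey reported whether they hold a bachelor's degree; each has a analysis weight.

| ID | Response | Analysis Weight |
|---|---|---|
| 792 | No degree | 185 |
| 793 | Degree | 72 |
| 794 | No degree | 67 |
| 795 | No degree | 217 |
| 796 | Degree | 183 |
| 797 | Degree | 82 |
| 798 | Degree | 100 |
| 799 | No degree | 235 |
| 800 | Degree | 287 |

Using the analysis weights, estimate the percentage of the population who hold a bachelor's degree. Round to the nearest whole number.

51

Sum of weights for 'Degree' = 72 + 183 + 82 + 100 + 287 = 724
Total weight = 185 + 72 + 67 + 217 + 183 + 82 + 100 + 235 + 287 = 1428
Weighted proportion = 724 / 1428 = 0.5070028 → 50.70028%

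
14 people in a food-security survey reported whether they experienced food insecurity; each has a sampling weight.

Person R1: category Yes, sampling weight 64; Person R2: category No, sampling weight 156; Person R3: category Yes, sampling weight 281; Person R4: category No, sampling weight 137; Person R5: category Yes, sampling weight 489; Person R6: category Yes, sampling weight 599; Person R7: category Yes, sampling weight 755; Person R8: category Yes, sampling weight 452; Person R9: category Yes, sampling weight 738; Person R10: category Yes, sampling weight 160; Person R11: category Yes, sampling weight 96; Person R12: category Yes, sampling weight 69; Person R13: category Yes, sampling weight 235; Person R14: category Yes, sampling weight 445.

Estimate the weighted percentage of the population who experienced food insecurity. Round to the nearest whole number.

Sum of weights for 'Yes' = 64 + 281 + 489 + 599 + 755 + 452 + 738 + 160 + 96 + 69 + 235 + 445 = 4383
Total weight = 4676
Weighted proportion = 4383 / 4676 = 0.93733961 → 93.733961%

94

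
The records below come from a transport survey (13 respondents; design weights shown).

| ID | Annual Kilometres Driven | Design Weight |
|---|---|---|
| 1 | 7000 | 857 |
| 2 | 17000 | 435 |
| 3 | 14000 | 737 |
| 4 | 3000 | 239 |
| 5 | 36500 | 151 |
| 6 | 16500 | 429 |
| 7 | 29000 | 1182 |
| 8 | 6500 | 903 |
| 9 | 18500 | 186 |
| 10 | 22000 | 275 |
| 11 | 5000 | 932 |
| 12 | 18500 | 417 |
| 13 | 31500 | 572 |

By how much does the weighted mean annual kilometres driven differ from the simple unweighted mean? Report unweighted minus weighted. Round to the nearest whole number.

1306

Unweighted sum = 225000
Unweighted mean = 225000 / 13 = 17307.692
Weighted sum = 117050000
Sum of weights = 7315
Weighted mean = 117050000 / 7315 = 16001.367
Difference (unweighted minus weighted) = 1306.3253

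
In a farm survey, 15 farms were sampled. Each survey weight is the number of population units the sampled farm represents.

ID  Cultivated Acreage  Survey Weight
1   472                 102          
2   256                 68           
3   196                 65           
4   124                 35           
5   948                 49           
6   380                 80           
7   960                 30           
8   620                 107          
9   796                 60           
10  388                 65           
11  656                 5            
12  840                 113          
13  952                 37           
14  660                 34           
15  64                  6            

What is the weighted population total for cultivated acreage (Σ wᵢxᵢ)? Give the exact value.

483852

Weighted total = 483852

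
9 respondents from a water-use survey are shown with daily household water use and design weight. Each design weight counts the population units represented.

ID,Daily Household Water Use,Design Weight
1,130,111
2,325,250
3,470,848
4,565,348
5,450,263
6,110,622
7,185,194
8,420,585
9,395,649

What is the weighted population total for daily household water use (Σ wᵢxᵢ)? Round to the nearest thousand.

1416000

Weighted total = 130×111 + 325×250 + 470×848 + 565×348 + 450×263 + 110×622 + 185×194 + 420×585 + 395×649
  = 1415575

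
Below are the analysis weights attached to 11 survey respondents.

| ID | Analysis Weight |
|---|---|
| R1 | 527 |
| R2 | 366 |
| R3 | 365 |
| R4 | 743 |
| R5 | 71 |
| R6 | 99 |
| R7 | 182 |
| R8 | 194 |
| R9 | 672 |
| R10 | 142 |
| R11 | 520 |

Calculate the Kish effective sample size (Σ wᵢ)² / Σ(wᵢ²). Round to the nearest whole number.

8

Σ wᵢ = 527 + 366 + 365 + 743 + 71 + 99 + 182 + 194 + 672 + 142 + 520 = 3881
Σ wᵢ² = 1924709
n_eff = 3881² / 1924709 = 15062161 / 1924709 = 7.8256822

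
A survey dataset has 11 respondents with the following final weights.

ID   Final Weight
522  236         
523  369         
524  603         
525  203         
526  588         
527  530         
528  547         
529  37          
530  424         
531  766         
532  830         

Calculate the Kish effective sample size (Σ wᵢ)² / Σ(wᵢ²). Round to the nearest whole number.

9

Σ wᵢ = 236 + 369 + 603 + 203 + 588 + 530 + 547 + 37 + 424 + 766 + 830 = 5133
Σ wᵢ² = 2979329
n_eff = 5133² / 2979329 = 26347689 / 2979329 = 8.8434976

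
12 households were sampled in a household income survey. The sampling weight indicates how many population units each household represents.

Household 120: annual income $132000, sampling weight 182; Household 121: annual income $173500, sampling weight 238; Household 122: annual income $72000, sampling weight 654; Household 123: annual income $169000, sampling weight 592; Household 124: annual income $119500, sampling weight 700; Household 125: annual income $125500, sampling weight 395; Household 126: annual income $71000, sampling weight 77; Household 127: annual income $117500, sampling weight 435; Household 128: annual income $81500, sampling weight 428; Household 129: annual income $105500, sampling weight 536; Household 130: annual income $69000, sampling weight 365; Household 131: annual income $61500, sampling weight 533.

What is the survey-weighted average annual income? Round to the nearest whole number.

Weighted sum = 132000×182 + 173500×238 + 72000×654 + 169000×592 + 119500×700 + 125500×395 + 71000×77 + 117500×435 + 81500×428 + 105500×536 + 69000×365 + 61500×533
  = 24024000 + 41293000 + 47088000 + 100048000 + 83650000 + 49572500 + 5467000 + 51112500 + 34882000 + 56548000 + 25185000 + 32779500 = 551649500
Sum of weights = 182 + 238 + 654 + 592 + 700 + 395 + 77 + 435 + 428 + 536 + 365 + 533 = 5135
Weighted mean = 551649500 / 5135 = 107429.31

107429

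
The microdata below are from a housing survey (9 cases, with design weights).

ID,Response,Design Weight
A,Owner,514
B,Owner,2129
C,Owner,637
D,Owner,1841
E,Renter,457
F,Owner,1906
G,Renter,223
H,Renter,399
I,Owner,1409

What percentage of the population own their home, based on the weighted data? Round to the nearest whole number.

Sum of weights for 'Owner' = 514 + 2129 + 637 + 1841 + 1906 + 1409 = 8436
Total weight = 9515
Weighted proportion = 8436 / 9515 = 0.88660011 → 88.660011%

89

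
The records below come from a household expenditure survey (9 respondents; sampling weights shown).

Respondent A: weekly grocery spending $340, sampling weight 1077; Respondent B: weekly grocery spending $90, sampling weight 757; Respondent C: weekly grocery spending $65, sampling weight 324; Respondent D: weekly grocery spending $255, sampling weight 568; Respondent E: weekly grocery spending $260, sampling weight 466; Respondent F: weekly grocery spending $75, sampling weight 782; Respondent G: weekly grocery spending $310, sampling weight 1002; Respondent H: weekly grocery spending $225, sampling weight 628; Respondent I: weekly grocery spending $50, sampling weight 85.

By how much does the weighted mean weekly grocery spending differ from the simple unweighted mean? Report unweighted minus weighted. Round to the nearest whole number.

-32

Unweighted sum = 340 + 90 + 65 + 255 + 260 + 75 + 310 + 225 + 50 = 1670
Unweighted mean = 1670 / 9 = 185.55556
Weighted sum = 340×1077 + 90×757 + 65×324 + 255×568 + 260×466 + 75×782 + 310×1002 + 225×628 + 50×85
  = 366180 + 68130 + 21060 + 144840 + 121160 + 58650 + 310620 + 141300 + 4250 = 1236190
Sum of weights = 1077 + 757 + 324 + 568 + 466 + 782 + 1002 + 628 + 85 = 5689
Weighted mean = 1236190 / 5689 = 217.29478
Difference (unweighted minus weighted) = -31.739224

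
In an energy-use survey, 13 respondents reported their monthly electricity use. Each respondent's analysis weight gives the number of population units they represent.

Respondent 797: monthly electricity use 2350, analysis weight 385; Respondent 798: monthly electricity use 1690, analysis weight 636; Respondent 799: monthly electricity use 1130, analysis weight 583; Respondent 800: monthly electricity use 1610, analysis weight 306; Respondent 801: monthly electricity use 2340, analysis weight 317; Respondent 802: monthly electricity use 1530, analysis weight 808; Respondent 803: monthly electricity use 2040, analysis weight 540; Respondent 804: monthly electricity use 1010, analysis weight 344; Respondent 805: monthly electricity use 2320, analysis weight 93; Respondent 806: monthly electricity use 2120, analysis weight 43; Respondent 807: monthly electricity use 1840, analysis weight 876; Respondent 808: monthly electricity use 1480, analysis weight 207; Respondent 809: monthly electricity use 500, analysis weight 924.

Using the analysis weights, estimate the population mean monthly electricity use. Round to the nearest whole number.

1525

Weighted sum = 9245220
Sum of weights = 6062
Weighted mean = 9245220 / 6062 = 1525.1105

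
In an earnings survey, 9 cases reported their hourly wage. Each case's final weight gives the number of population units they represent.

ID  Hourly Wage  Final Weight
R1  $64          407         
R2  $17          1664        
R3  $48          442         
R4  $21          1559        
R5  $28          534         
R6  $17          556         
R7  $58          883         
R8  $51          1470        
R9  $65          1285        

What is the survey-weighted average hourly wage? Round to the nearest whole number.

Weighted sum = 64×407 + 17×1664 + 48×442 + 21×1559 + 28×534 + 17×556 + 58×883 + 51×1470 + 65×1285
  = 342404
Sum of weights = 407 + 1664 + 442 + 1559 + 534 + 556 + 883 + 1470 + 1285 = 8800
Weighted mean = 342404 / 8800 = 38.909545

39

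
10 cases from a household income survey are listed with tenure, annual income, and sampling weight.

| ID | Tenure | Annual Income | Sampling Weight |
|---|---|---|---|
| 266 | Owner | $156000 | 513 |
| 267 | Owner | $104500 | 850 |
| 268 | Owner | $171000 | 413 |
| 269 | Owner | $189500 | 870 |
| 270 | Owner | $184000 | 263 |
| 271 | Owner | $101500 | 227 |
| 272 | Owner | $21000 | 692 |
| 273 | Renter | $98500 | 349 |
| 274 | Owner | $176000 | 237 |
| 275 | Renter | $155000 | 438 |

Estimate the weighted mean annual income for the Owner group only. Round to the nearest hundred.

130900

Owner rows: 266, 267, 268, 269, 270, 271, 272, 274
Weighted sum = 156000×513 + 104500×850 + 171000×413 + 189500×870 + 184000×263 + 101500×227 + 21000×692 + 176000×237
  = 80028000 + 88825000 + 70623000 + 164865000 + 48392000 + 23040500 + 14532000 + 41712000 = 532017500
Sum of weights = 513 + 850 + 413 + 870 + 263 + 227 + 692 + 237 = 4065
Weighted mean = 532017500 / 4065 = 130877.61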